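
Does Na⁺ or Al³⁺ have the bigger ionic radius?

Na⁺

Isoelectronic series (10 e⁻ each). Size is set by nuclear charge: more protons means a smaller ion. Al³⁺ (Z=13), Na⁺ (Z=11).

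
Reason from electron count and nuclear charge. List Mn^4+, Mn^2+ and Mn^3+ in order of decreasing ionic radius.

Mn^2+ > Mn^3+ > Mn^4+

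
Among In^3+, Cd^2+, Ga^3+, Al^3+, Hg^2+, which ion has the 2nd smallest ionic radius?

Ga^3+

Al^3+ has 10 e⁻ (Z=13), Ga^3+ has 28 e⁻ (Z=31), In^3+ has 46 e⁻ (Z=49), Cd^2+ has 46 e⁻ (Z=48), Hg^2+ has 78 e⁻ (Z=80). Al^3+ < Ga^3+ (same group, 1 shell fewer); Ga^3+ < In^3+ (same group, 1 shell fewer); In^3+ < Cd^2+ (both 46 e⁻, Z=49>48); Cd^2+ < Hg^2+ (same group, period 5 vs 6).
Full ascending order: Al^3+ < Ga^3+ < In^3+ < Cd^2+ < Hg^2+. Counting from the smallest, position 2 is Ga^3+.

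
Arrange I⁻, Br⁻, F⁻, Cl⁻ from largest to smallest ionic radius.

I⁻ > Br⁻ > Cl⁻ > F⁻

All are in the same group with charge -1. Radius grows down the group as n (the outermost shell) increases.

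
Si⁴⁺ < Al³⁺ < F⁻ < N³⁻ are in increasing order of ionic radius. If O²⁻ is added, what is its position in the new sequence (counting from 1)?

Each ion has 10 electrons. The ranking follows nuclear charge in reverse — greater Z gives a smaller radius. Si⁴⁺ (Z=14), Al³⁺ (Z=13), F⁻ (Z=9), O²⁻ (Z=8), N³⁻ (Z=7).
The complete sequence is Si⁴⁺ < Al³⁺ < F⁻ < O²⁻ < N³⁻. O²⁻ sits at position 4.

4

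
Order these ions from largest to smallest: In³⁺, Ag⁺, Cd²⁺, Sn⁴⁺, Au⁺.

First list Z and electron count for each: Sn⁴⁺ (Z=50, 46 e⁻), In³⁺ (Z=49, 46 e⁻), Cd²⁺ (Z=48, 46 e⁻), Ag⁺ (Z=47, 46 e⁻), Au⁺ (Z=79, 78 e⁻). Sn⁴⁺ < In³⁺ (both 46 e⁻, Z=50>49); In³⁺ < Cd²⁺ (both 46 e⁻, Z=49>48); Cd²⁺ < Ag⁺ (isoelectronic, higher Z=48 is smaller); Ag⁺ < Au⁺ (same group, 1 shell fewer).

Au⁺ > Ag⁺ > Cd²⁺ > In³⁺ > Sn⁴⁺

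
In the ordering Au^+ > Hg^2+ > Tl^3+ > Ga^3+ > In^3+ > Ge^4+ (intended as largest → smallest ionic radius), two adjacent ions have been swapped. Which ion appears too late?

The pair Ga^3+, In^3+ is the wrong way round — Ga^3+ and In^3+ are in one column with the same charge; the lighter period-4 ion has one fewer shell and is smaller. All other adjacent pairs agree with periodic trends, so In^3+ is the misplaced ion.

In^3+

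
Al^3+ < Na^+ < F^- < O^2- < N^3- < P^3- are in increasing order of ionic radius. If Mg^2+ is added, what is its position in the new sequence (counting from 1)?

Tabulating Z and e⁻: Al^3+: 10 e⁻, Z=13, Mg^2+: 10 e⁻, Z=12, Na^+: 10 e⁻, Z=11, F^-: 10 e⁻, Z=9, O^2-: 10 e⁻, Z=8, N^3-: 10 e⁻, Z=7, P^3-: 18 e⁻, Z=15. Al^3+ < Mg^2+ (isoelectronic, higher Z=13 is smaller); Mg^2+ < Na^+ (both 10 e⁻, Z=12>11); Na^+ < F^- (both 10 e⁻, Z=11>9); F^- < O^2- (both 10 e⁻, Z=9>8); O^2- < N^3- (both 10 e⁻, Z=8>7); N^3- < P^3- (same group, 1 shell fewer).
With Mg^2+ included the full order is Al^3+ < Mg^2+ < Na^+ < F^- < O^2- < N^3- < P^3-, so it takes position 2.

2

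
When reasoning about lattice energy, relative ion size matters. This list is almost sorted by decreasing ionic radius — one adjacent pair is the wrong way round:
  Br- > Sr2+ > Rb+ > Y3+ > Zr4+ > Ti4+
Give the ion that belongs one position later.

Compare adjacent ions: they are isoelectronic (36 e⁻) and Sr has more protons than Rb (38 vs 37), making Sr2+ smaller — yet in this decreasing list Sr2+ sits before Rb+. Nothing else is reversed, so Sr2+ should move one place to the right.

Sr2+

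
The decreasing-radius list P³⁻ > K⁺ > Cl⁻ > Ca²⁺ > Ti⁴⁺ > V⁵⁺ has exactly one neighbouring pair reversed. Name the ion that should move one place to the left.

Compare adjacent ions: they are isoelectronic (18 e⁻) and K has more protons than Cl (19 vs 17), making K⁺ smaller — yet in this decreasing list K⁺ sits before Cl⁻. Nothing else is reversed, so Cl⁻ should move one place to the left.

Cl⁻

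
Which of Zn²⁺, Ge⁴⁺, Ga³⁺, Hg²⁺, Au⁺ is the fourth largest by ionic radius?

Ga³⁺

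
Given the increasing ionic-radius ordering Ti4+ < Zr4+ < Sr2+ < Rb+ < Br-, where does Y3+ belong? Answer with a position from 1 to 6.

Ti4+: 18 e⁻, Z=22, Zr4+: 36 e⁻, Z=40, Y3+: 36 e⁻, Z=39, Sr2+: 36 e⁻, Z=38, Rb+: 36 e⁻, Z=37, Br-: 36 e⁻, Z=35. Ti4+ < Zr4+ (same group, 1 shell fewer); Zr4+ < Y3+ (isoelectronic, higher Z=40 is smaller); Y3+ < Sr2+ (both 36 e⁻, Z=39>38); Sr2+ < Rb+ (both 36 e⁻, Z=38>37); Rb+ < Br- (both 36 e⁻, Z=37>35).
The complete sequence is Ti4+ < Zr4+ < Y3+ < Sr2+ < Rb+ < Br-. Y3+ sits at position 3.

3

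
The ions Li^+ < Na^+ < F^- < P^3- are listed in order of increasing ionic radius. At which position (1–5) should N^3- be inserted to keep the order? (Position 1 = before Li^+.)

4

Tabulating Z and e⁻: Li^+ (Z=3, 2 e⁻), Na^+ (Z=11, 10 e⁻), F^- (Z=9, 10 e⁻), N^3- (Z=7, 10 e⁻), P^3- (Z=15, 18 e⁻). Li^+ < Na^+ (same group, period 2 vs 3); Na^+ < F^- (both 10 e⁻, Z=11>9); F^- < N^3- (isoelectronic, higher Z=9 is smaller); N^3- < P^3- (same group, period 2 vs 3).
With N^3- included the full order is Li^+ < Na^+ < F^- < N^3- < P^3-, so it takes position 4.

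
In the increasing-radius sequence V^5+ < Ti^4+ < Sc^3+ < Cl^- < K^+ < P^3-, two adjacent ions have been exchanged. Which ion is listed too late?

The pair Cl^-, K^+ is the wrong way round — K^+ and Cl^- share 18 electrons; the higher nuclear charge on K (Z=19) contracts it more, so K^+ < Cl^-. All other adjacent pairs agree with periodic trends, so K^+ is the misplaced ion.

K^+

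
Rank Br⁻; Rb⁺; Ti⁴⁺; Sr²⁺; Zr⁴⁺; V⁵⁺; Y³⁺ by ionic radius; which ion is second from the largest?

Rb⁺

Tabulating Z and e⁻: V⁵⁺ has 18 e⁻ (Z=23), Ti⁴⁺ has 18 e⁻ (Z=22), Zr⁴⁺ has 36 e⁻ (Z=40), Y³⁺ has 36 e⁻ (Z=39), Sr²⁺ has 36 e⁻ (Z=38), Rb⁺ has 36 e⁻ (Z=37), Br⁻ has 36 e⁻ (Z=35). V⁵⁺ < Ti⁴⁺ (both 18 e⁻, Z=23>22); Ti⁴⁺ < Zr⁴⁺ (same group, 1 shell fewer); Zr⁴⁺ < Y³⁺ (both 36 e⁻, Z=40>39); Y³⁺ < Sr²⁺ (both 36 e⁻, Z=39>38); Sr²⁺ < Rb⁺ (isoelectronic, higher Z=38 is smaller); Rb⁺ < Br⁻ (both 36 e⁻, Z=37>35).
So the order is V⁵⁺ < Ti⁴⁺ < Zr⁴⁺ < Y³⁺ < Sr²⁺ < Rb⁺ < Br⁻; the 2nd-largest ion is Rb⁺.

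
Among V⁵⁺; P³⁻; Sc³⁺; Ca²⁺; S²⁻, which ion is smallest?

V⁵⁺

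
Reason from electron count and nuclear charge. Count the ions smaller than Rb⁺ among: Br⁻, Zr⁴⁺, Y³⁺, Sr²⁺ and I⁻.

3

Work out protons and electrons: Zr⁴⁺ has 36 e⁻ (Z=40), Y³⁺ has 36 e⁻ (Z=39), Sr²⁺ has 36 e⁻ (Z=38), Rb⁺ has 36 e⁻ (Z=37), Br⁻ has 36 e⁻ (Z=35), I⁻ has 54 e⁻ (Z=53). Zr⁴⁺ < Y³⁺ (isoelectronic, higher Z=40 is smaller); Y³⁺ < Sr²⁺ (isoelectronic, higher Z=39 is smaller); Sr²⁺ < Rb⁺ (isoelectronic, higher Z=38 is smaller); Rb⁺ < Br⁻ (isoelectronic, higher Z=37 is smaller); Br⁻ < I⁻ (same group, period 4 vs 5).
Placing each against Rb⁺: smaller — Zr⁴⁺, Y³⁺, Sr²⁺; larger — Br⁻, I⁻. So 3 are smaller.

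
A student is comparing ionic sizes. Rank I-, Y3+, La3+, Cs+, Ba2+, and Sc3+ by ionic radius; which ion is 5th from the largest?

Electron counts and nuclear charges: Sc3+ has 18 e⁻ (Z=21), Y3+ has 36 e⁻ (Z=39), La3+ has 54 e⁻ (Z=57), Ba2+ has 54 e⁻ (Z=56), Cs+ has 54 e⁻ (Z=55), I- has 54 e⁻ (Z=53). Sc3+ < Y3+ (same group, 1 shell fewer); Y3+ < La3+ (same group, period 5 vs 6); La3+ < Ba2+ (isoelectronic, higher Z=57 is smaller); Ba2+ < Cs+ (both 54 e⁻, Z=56>55); Cs+ < I- (both 54 e⁻, Z=55>53).
Full ascending order: Sc3+ < Y3+ < La3+ < Ba2+ < Cs+ < I-. Counting from the largest, position 5 is Y3+.

Y3+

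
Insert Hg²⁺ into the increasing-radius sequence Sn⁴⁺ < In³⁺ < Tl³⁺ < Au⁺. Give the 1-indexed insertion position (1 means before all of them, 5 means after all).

4

First list Z and electron count for each: Sn⁴⁺ has 46 e⁻ (Z=50), In³⁺ has 46 e⁻ (Z=49), Tl³⁺ has 78 e⁻ (Z=81), Hg²⁺ has 78 e⁻ (Z=80), Au⁺ has 78 e⁻ (Z=79). Sn⁴⁺ < In³⁺ (both 46 e⁻, Z=50>49); In³⁺ < Tl³⁺ (same group, period 5 vs 6); Tl³⁺ < Hg²⁺ (isoelectronic, higher Z=81 is smaller); Hg²⁺ < Au⁺ (isoelectronic, higher Z=80 is smaller).
With Hg²⁺ included the full order is Sn⁴⁺ < In³⁺ < Tl³⁺ < Hg²⁺ < Au⁺, so it takes position 4.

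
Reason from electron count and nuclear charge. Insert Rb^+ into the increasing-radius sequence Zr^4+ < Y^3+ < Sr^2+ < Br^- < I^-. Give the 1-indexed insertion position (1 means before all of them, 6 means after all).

First list Z and electron count for each: Zr^4+: 36 e⁻, Z=40, Y^3+: 36 e⁻, Z=39, Sr^2+: 36 e⁻, Z=38, Rb^+: 36 e⁻, Z=37, Br^-: 36 e⁻, Z=35, I^-: 54 e⁻, Z=53. Zr^4+ < Y^3+ (isoelectronic, higher Z=40 is smaller); Y^3+ < Sr^2+ (both 36 e⁻, Z=39>38); Sr^2+ < Rb^+ (isoelectronic, higher Z=38 is smaller); Rb^+ < Br^- (isoelectronic, higher Z=37 is smaller); Br^- < I^- (same group, 1 shell fewer).
Merged order: Zr^4+ < Y^3+ < Sr^2+ < Rb^+ < Br^- < I^- — Rb^+ is number 4.

4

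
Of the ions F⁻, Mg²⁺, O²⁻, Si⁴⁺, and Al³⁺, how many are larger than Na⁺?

Isoelectronic series (10 e⁻ each). Size is set by nuclear charge: more protons means a smaller ion. Si⁴⁺ (Z=14), Al³⁺ (Z=13), Mg²⁺ (Z=12), Na⁺ (Z=11), F⁻ (Z=9), O²⁻ (Z=8).
Placing each against Na⁺: smaller — Si⁴⁺, Al³⁺, Mg²⁺; larger — F⁻, O²⁻. Count: 2.

2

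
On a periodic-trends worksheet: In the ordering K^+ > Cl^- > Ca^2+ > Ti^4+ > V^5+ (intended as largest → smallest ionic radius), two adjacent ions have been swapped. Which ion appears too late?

Cl^-

Compare adjacent ions: they are isoelectronic (18 e⁻) and K has more protons than Cl (19 vs 17), making K^+ smaller — yet in this decreasing list K^+ sits before Cl^-. Nothing else is reversed, so Cl^- should move one place to the left.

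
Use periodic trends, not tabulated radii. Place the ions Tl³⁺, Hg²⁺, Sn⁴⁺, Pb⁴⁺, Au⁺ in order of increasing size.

Sn⁴⁺ < Pb⁴⁺ < Tl³⁺ < Hg²⁺ < Au⁺

Work out protons and electrons: Sn⁴⁺ has 46 e⁻ (Z=50), Pb⁴⁺ has 78 e⁻ (Z=82), Tl³⁺ has 78 e⁻ (Z=81), Hg²⁺ has 78 e⁻ (Z=80), Au⁺ has 78 e⁻ (Z=79). Sn⁴⁺ < Pb⁴⁺ (same group, period 5 vs 6); Pb⁴⁺ < Tl³⁺ (isoelectronic, higher Z=82 is smaller); Tl³⁺ < Hg²⁺ (both 78 e⁻, Z=81>80); Hg²⁺ < Au⁺ (isoelectronic, higher Z=80 is smaller).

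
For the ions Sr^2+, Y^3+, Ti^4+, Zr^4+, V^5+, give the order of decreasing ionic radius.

Sr^2+ > Y^3+ > Zr^4+ > Ti^4+ > V^5+

V^5+ has 18 e⁻ (Z=23), Ti^4+ has 18 e⁻ (Z=22), Zr^4+ has 36 e⁻ (Z=40), Y^3+ has 36 e⁻ (Z=39), Sr^2+ has 36 e⁻ (Z=38). V^5+ < Ti^4+ (isoelectronic, higher Z=23 is smaller); Ti^4+ < Zr^4+ (same group, period 4 vs 5); Zr^4+ < Y^3+ (isoelectronic, higher Z=40 is smaller); Y^3+ < Sr^2+ (both 36 e⁻, Z=39>38).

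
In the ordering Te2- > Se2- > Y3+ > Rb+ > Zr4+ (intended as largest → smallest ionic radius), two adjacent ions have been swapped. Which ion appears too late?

Scanning neighbour by neighbour, only Y3+/Rb+ violates a trend: Y3+ and Rb+ share 36 electrons; the higher nuclear charge on Y (Z=39) contracts it more, so Y3+ < Rb+. That makes Rb+ the one sitting a position late relative to where it belongs.

Rb+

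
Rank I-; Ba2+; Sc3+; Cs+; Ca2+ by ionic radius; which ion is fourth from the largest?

Ca2+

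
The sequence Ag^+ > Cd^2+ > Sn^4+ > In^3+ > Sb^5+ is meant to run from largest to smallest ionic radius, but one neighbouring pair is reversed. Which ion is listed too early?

Sn^4+

Compare adjacent ions: both have 46 electrons but Z(Sn)=50 > Z(In)=49, so Sn^4+ should be the smaller of the two — yet in this decreasing list Sn^4+ sits before In^3+. Nothing else is reversed, so Sn^4+ should move one place to the right.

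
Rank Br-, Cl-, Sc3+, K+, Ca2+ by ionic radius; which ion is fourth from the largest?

Ca2+

Electron counts and nuclear charges: Sc3+: 18 e⁻, Z=21, Ca2+: 18 e⁻, Z=20, K+: 18 e⁻, Z=19, Cl-: 18 e⁻, Z=17, Br-: 36 e⁻, Z=35. Sc3+ < Ca2+ (both 18 e⁻, Z=21>20); Ca2+ < K+ (isoelectronic, higher Z=20 is smaller); K+ < Cl- (both 18 e⁻, Z=19>17); Cl- < Br- (same group, period 3 vs 4).
That gives Sc3+ < Ca2+ < K+ < Cl- < Br-. From the largest end, number 4 is Ca2+.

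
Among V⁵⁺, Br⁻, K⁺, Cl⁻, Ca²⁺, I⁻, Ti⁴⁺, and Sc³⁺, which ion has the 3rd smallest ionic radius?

Sc³⁺

V⁵⁺ has 18 e⁻ (Z=23), Ti⁴⁺ has 18 e⁻ (Z=22), Sc³⁺ has 18 e⁻ (Z=21), Ca²⁺ has 18 e⁻ (Z=20), K⁺ has 18 e⁻ (Z=19), Cl⁻ has 18 e⁻ (Z=17), Br⁻ has 36 e⁻ (Z=35), I⁻ has 54 e⁻ (Z=53). V⁵⁺ < Ti⁴⁺ (both 18 e⁻, Z=23>22); Ti⁴⁺ < Sc³⁺ (isoelectronic, higher Z=22 is smaller); Sc³⁺ < Ca²⁺ (isoelectronic, higher Z=21 is smaller); Ca²⁺ < K⁺ (isoelectronic, higher Z=20 is smaller); K⁺ < Cl⁻ (isoelectronic, higher Z=19 is smaller); Cl⁻ < Br⁻ (same group, 1 shell fewer); Br⁻ < I⁻ (same group, period 4 vs 5).
Full ascending order: V⁵⁺ < Ti⁴⁺ < Sc³⁺ < Ca²⁺ < K⁺ < Cl⁻ < Br⁻ < I⁻. Counting from the smallest, position 3 is Sc³⁺.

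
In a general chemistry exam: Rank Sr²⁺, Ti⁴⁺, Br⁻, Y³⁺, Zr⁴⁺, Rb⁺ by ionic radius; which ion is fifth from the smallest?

Rb⁺

Ti⁴⁺: 18 e⁻, Z=22, Zr⁴⁺: 36 e⁻, Z=40, Y³⁺: 36 e⁻, Z=39, Sr²⁺: 36 e⁻, Z=38, Rb⁺: 36 e⁻, Z=37, Br⁻: 36 e⁻, Z=35. Ti⁴⁺ < Zr⁴⁺ (same group, period 4 vs 5); Zr⁴⁺ < Y³⁺ (isoelectronic, higher Z=40 is smaller); Y³⁺ < Sr²⁺ (isoelectronic, higher Z=39 is smaller); Sr²⁺ < Rb⁺ (both 36 e⁻, Z=38>37); Rb⁺ < Br⁻ (isoelectronic, higher Z=37 is smaller).
Ordering: Ti⁴⁺ < Zr⁴⁺ < Y³⁺ < Sr²⁺ < Rb⁺ < Br⁻. The fifth smallest is Rb⁺.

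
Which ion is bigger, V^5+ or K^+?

K^+

All of these have 18 electrons (isoelectronic). With the same electron cloud, the ion with the most protons pulls it in tightest. Nuclear charges: V^5+ (Z=23), K^+ (Z=19). Highest Z is smallest.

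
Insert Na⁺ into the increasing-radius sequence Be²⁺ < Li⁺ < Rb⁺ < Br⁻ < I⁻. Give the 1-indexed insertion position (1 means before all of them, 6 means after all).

3

First list Z and electron count for each: Be²⁺ (Z=4, 2 e⁻), Li⁺ (Z=3, 2 e⁻), Na⁺ (Z=11, 10 e⁻), Rb⁺ (Z=37, 36 e⁻), Br⁻ (Z=35, 36 e⁻), I⁻ (Z=53, 54 e⁻). Be²⁺ < Li⁺ (both 2 e⁻, Z=4>3); Li⁺ < Na⁺ (same group, period 2 vs 3); Na⁺ < Rb⁺ (same group, period 3 vs 5); Rb⁺ < Br⁻ (isoelectronic, higher Z=37 is smaller); Br⁻ < I⁻ (same group, 1 shell fewer).
Putting Na⁺ in gives Be²⁺ < Li⁺ < Na⁺ < Rb⁺ < Br⁻ < I⁻; it lands at slot 3.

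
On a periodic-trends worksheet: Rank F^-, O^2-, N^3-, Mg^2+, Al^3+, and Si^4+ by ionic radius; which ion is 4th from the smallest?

These species are isoelectronic with 10 electrons. The only difference is the number of protons: Si^4+ (Z=14), Al^3+ (Z=13), Mg^2+ (Z=12), F^- (Z=9), O^2- (Z=8), N^3- (Z=7). The strongest nuclear pull (Si^4+) gives the smallest ion.
Ordering: Si^4+ < Al^3+ < Mg^2+ < F^- < O^2- < N^3-. The 4th smallest is F^-.

F^-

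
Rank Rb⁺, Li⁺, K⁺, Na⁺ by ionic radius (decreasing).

Same group, same charge. Going down the group adds an extra shell of electrons, so the ion gets larger: Li⁺ is highest in the group and smallest.

Rb⁺ > K⁺ > Na⁺ > Li⁺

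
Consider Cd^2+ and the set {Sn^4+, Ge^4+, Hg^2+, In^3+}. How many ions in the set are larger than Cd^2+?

First list Z and electron count for each: Ge^4+ (Z=32, 28 e⁻), Sn^4+ (Z=50, 46 e⁻), In^3+ (Z=49, 46 e⁻), Cd^2+ (Z=48, 46 e⁻), Hg^2+ (Z=80, 78 e⁻). Ge^4+ < Sn^4+ (same group, period 4 vs 5); Sn^4+ < In^3+ (isoelectronic, higher Z=50 is smaller); In^3+ < Cd^2+ (both 46 e⁻, Z=49>48); Cd^2+ < Hg^2+ (same group, period 5 vs 6).
Ordering all of them (including Cd^2+) by radius gives Ge^4+ < Sn^4+ < In^3+ < Cd^2+ < Hg^2+. Count: 1.

1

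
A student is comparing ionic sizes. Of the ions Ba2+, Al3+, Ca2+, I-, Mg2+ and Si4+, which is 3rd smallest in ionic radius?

Mg2+

Si4+ (Z=14, 10 e⁻), Al3+ (Z=13, 10 e⁻), Mg2+ (Z=12, 10 e⁻), Ca2+ (Z=20, 18 e⁻), Ba2+ (Z=56, 54 e⁻), I- (Z=53, 54 e⁻). Si4+ < Al3+ (both 10 e⁻, Z=14>13); Al3+ < Mg2+ (both 10 e⁻, Z=13>12); Mg2+ < Ca2+ (same group, period 3 vs 4); Ca2+ < Ba2+ (same group, 2 shells fewer); Ba2+ < I- (isoelectronic, higher Z=56 is smaller).
That gives Si4+ < Al3+ < Mg2+ < Ca2+ < Ba2+ < I-. From the smallest end, number 3 is Mg2+.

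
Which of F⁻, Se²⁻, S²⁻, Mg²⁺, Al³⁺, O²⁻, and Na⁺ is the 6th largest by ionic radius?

Mg²⁺

Electron counts and nuclear charges: Al³⁺ (Z=13, 10 e⁻), Mg²⁺ (Z=12, 10 e⁻), Na⁺ (Z=11, 10 e⁻), F⁻ (Z=9, 10 e⁻), O²⁻ (Z=8, 10 e⁻), S²⁻ (Z=16, 18 e⁻), Se²⁻ (Z=34, 36 e⁻). Al³⁺ < Mg²⁺ (isoelectronic, higher Z=13 is smaller); Mg²⁺ < Na⁺ (both 10 e⁻, Z=12>11); Na⁺ < F⁻ (both 10 e⁻, Z=11>9); F⁻ < O²⁻ (isoelectronic, higher Z=9 is smaller); O²⁻ < S²⁻ (same group, period 2 vs 3); S²⁻ < Se²⁻ (same group, 1 shell fewer).
That gives Al³⁺ < Mg²⁺ < Na⁺ < F⁻ < O²⁻ < S²⁻ < Se²⁻. From the largest end, number 6 is Mg²⁺.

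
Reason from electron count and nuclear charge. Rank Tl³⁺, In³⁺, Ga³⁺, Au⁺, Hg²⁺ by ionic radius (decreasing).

Au⁺ > Hg²⁺ > Tl³⁺ > In³⁺ > Ga³⁺

Work out protons and electrons: Ga³⁺ (Z=31, 28 e⁻), In³⁺ (Z=49, 46 e⁻), Tl³⁺ (Z=81, 78 e⁻), Hg²⁺ (Z=80, 78 e⁻), Au⁺ (Z=79, 78 e⁻). Ga³⁺ < In³⁺ (same group, 1 shell fewer); In³⁺ < Tl³⁺ (same group, period 5 vs 6); Tl³⁺ < Hg²⁺ (both 78 e⁻, Z=81>80); Hg²⁺ < Au⁺ (isoelectronic, higher Z=80 is smaller).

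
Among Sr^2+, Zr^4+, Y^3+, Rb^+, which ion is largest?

Rb^+

These species are isoelectronic with 36 electrons. The only difference is the number of protons: Zr^4+ (Z=40), Y^3+ (Z=39), Sr^2+ (Z=38), Rb^+ (Z=37). The strongest nuclear pull (Zr^4+) gives the smallest ion.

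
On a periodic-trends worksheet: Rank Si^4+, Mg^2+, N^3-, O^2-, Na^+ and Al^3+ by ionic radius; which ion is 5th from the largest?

Al^3+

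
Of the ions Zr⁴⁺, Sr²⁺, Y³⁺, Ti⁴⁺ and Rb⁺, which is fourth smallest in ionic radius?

Electron counts and nuclear charges: Ti⁴⁺ has 18 e⁻ (Z=22), Zr⁴⁺ has 36 e⁻ (Z=40), Y³⁺ has 36 e⁻ (Z=39), Sr²⁺ has 36 e⁻ (Z=38), Rb⁺ has 36 e⁻ (Z=37). Ti⁴⁺ < Zr⁴⁺ (same group, period 4 vs 5); Zr⁴⁺ < Y³⁺ (both 36 e⁻, Z=40>39); Y³⁺ < Sr²⁺ (isoelectronic, higher Z=39 is smaller); Sr²⁺ < Rb⁺ (both 36 e⁻, Z=38>37).
So the order is Ti⁴⁺ < Zr⁴⁺ < Y³⁺ < Sr²⁺ < Rb⁺; the 4th-smallest ion is Sr²⁺.

Sr²⁺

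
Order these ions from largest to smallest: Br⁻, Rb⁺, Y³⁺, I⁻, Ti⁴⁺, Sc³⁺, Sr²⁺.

I⁻ > Br⁻ > Rb⁺ > Sr²⁺ > Y³⁺ > Sc³⁺ > Ti⁴⁺

Work out protons and electrons: Ti⁴⁺ (Z=22, 18 e⁻), Sc³⁺ (Z=21, 18 e⁻), Y³⁺ (Z=39, 36 e⁻), Sr²⁺ (Z=38, 36 e⁻), Rb⁺ (Z=37, 36 e⁻), Br⁻ (Z=35, 36 e⁻), I⁻ (Z=53, 54 e⁻). Ti⁴⁺ < Sc³⁺ (both 18 e⁻, Z=22>21); Sc³⁺ < Y³⁺ (same group, period 4 vs 5); Y³⁺ < Sr²⁺ (isoelectronic, higher Z=39 is smaller); Sr²⁺ < Rb⁺ (isoelectronic, higher Z=38 is smaller); Rb⁺ < Br⁻ (isoelectronic, higher Z=37 is smaller); Br⁻ < I⁻ (same group, 1 shell fewer).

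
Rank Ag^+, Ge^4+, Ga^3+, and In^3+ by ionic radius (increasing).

Work out protons and electrons: Ge^4+: 28 e⁻, Z=32, Ga^3+: 28 e⁻, Z=31, In^3+: 46 e⁻, Z=49, Ag^+: 46 e⁻, Z=47. Ge^4+ < Ga^3+ (both 28 e⁻, Z=32>31); Ga^3+ < In^3+ (same group, period 4 vs 5); In^3+ < Ag^+ (both 46 e⁻, Z=49>47).

Ge^4+ < Ga^3+ < In^3+ < Ag^+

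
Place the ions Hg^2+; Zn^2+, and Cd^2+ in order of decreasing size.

Hg^2+ > Cd^2+ > Zn^2+

All are in the same group with charge +2. Radius grows down the group as n (the outermost shell) increases.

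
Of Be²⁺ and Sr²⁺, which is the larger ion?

Same group, same charge. Going down the group adds an extra shell of electrons, so the ion gets larger: Be²⁺ is highest in the group and smallest.

Sr²⁺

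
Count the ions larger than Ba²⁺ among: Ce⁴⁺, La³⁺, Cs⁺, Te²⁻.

2

Each ion has 54 electrons. The ranking follows nuclear charge in reverse — greater Z gives a smaller radius. Ce⁴⁺ (Z=58), La³⁺ (Z=57), Ba²⁺ (Z=56), Cs⁺ (Z=55), Te²⁻ (Z=52).
Relative to Ba²⁺, the ions that are larger are Cs⁺, Te²⁻. That's 2.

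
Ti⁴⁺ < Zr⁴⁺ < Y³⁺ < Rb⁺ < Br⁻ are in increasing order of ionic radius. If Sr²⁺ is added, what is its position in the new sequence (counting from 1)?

4

Ti⁴⁺ (Z=22, 18 e⁻), Zr⁴⁺ (Z=40, 36 e⁻), Y³⁺ (Z=39, 36 e⁻), Sr²⁺ (Z=38, 36 e⁻), Rb⁺ (Z=37, 36 e⁻), Br⁻ (Z=35, 36 e⁻). Ti⁴⁺ < Zr⁴⁺ (same group, period 4 vs 5); Zr⁴⁺ < Y³⁺ (isoelectronic, higher Z=40 is smaller); Y³⁺ < Sr²⁺ (isoelectronic, higher Z=39 is smaller); Sr²⁺ < Rb⁺ (both 36 e⁻, Z=38>37); Rb⁺ < Br⁻ (both 36 e⁻, Z=37>35).
Merged order: Ti⁴⁺ < Zr⁴⁺ < Y³⁺ < Sr²⁺ < Rb⁺ < Br⁻ — Sr²⁺ is number 4.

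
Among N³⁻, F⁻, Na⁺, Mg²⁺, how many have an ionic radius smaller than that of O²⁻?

3

All of these have 10 electrons (isoelectronic). With the same electron cloud, the ion with the most protons pulls it in tightest. Nuclear charges: Mg²⁺ (Z=12), Na⁺ (Z=11), F⁻ (Z=9), O²⁻ (Z=8), N³⁻ (Z=7). Highest Z is smallest.
Placing each against O²⁻: smaller — Mg²⁺, Na⁺, F⁻; larger — N³⁻. Count: 3.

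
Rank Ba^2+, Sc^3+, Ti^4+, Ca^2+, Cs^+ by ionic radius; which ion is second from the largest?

Ba^2+

First list Z and electron count for each: Ti^4+ (Z=22, 18 e⁻), Sc^3+ (Z=21, 18 e⁻), Ca^2+ (Z=20, 18 e⁻), Ba^2+ (Z=56, 54 e⁻), Cs^+ (Z=55, 54 e⁻). Ti^4+ < Sc^3+ (isoelectronic, higher Z=22 is smaller); Sc^3+ < Ca^2+ (both 18 e⁻, Z=21>20); Ca^2+ < Ba^2+ (same group, 2 shells fewer); Ba^2+ < Cs^+ (isoelectronic, higher Z=56 is smaller).
Full ascending order: Ti^4+ < Sc^3+ < Ca^2+ < Ba^2+ < Cs^+. Counting from the largest, position 2 is Ba^2+.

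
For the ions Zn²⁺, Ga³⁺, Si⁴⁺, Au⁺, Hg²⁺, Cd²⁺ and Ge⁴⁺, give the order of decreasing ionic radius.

Electron counts and nuclear charges: Si⁴⁺ (Z=14, 10 e⁻), Ge⁴⁺ (Z=32, 28 e⁻), Ga³⁺ (Z=31, 28 e⁻), Zn²⁺ (Z=30, 28 e⁻), Cd²⁺ (Z=48, 46 e⁻), Hg²⁺ (Z=80, 78 e⁻), Au⁺ (Z=79, 78 e⁻). Si⁴⁺ < Ge⁴⁺ (same group, 1 shell fewer); Ge⁴⁺ < Ga³⁺ (isoelectronic, higher Z=32 is smaller); Ga³⁺ < Zn²⁺ (isoelectronic, higher Z=31 is smaller); Zn²⁺ < Cd²⁺ (same group, 1 shell fewer); Cd²⁺ < Hg²⁺ (same group, period 5 vs 6); Hg²⁺ < Au⁺ (isoelectronic, higher Z=80 is smaller).

Au⁺ > Hg²⁺ > Cd²⁺ > Zn²⁺ > Ga³⁺ > Ge⁴⁺ > Si⁴⁺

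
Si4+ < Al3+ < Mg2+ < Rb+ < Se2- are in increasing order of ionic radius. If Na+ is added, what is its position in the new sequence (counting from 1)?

Work out protons and electrons: Si4+ (Z=14, 10 e⁻), Al3+ (Z=13, 10 e⁻), Mg2+ (Z=12, 10 e⁻), Na+ (Z=11, 10 e⁻), Rb+ (Z=37, 36 e⁻), Se2- (Z=34, 36 e⁻). Si4+ < Al3+ (isoelectronic, higher Z=14 is smaller); Al3+ < Mg2+ (both 10 e⁻, Z=13>12); Mg2+ < Na+ (both 10 e⁻, Z=12>11); Na+ < Rb+ (same group, 2 shells fewer); Rb+ < Se2- (isoelectronic, higher Z=37 is smaller).
With Na+ included the full order is Si4+ < Al3+ < Mg2+ < Na+ < Rb+ < Se2-, so it takes position 4.

4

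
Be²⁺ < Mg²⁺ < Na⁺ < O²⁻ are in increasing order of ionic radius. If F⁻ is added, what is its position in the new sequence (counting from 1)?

Electron counts and nuclear charges: Be²⁺ (Z=4, 2 e⁻), Mg²⁺ (Z=12, 10 e⁻), Na⁺ (Z=11, 10 e⁻), F⁻ (Z=9, 10 e⁻), O²⁻ (Z=8, 10 e⁻). Be²⁺ < Mg²⁺ (same group, period 2 vs 3); Mg²⁺ < Na⁺ (both 10 e⁻, Z=12>11); Na⁺ < F⁻ (both 10 e⁻, Z=11>9); F⁻ < O²⁻ (both 10 e⁻, Z=9>8).
With F⁻ included the full order is Be²⁺ < Mg²⁺ < Na⁺ < F⁻ < O²⁻, so it takes position 4.

4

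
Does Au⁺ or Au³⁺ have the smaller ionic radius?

For a single element, ionic radius drops as positive charge rises — Au³⁺ < Au⁺.

Au³⁺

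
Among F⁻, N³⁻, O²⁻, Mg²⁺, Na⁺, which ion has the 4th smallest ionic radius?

O²⁻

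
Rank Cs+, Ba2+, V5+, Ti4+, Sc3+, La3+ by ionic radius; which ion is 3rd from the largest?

La3+

Tabulating Z and e⁻: V5+ (Z=23, 18 e⁻), Ti4+ (Z=22, 18 e⁻), Sc3+ (Z=21, 18 e⁻), La3+ (Z=57, 54 e⁻), Ba2+ (Z=56, 54 e⁻), Cs+ (Z=55, 54 e⁻). V5+ < Ti4+ (both 18 e⁻, Z=23>22); Ti4+ < Sc3+ (isoelectronic, higher Z=22 is smaller); Sc3+ < La3+ (same group, 2 shells fewer); La3+ < Ba2+ (isoelectronic, higher Z=57 is smaller); Ba2+ < Cs+ (both 54 e⁻, Z=56>55).
That gives V5+ < Ti4+ < Sc3+ < La3+ < Ba2+ < Cs+. From the largest end, number 3 is La3+.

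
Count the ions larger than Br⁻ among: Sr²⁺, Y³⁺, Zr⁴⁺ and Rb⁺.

These species are isoelectronic with 36 electrons. The only difference is the number of protons: Zr⁴⁺ (Z=40), Y³⁺ (Z=39), Sr²⁺ (Z=38), Rb⁺ (Z=37), Br⁻ (Z=35). The strongest nuclear pull (Zr⁴⁺) gives the smallest ion.
Relative to Br⁻, the ions that are larger are none. Count: 0.

0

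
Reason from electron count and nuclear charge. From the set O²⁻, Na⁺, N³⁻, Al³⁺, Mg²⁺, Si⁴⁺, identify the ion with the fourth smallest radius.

Na⁺

These species are isoelectronic with 10 electrons. The only difference is the number of protons: Si⁴⁺ (Z=14), Al³⁺ (Z=13), Mg²⁺ (Z=12), Na⁺ (Z=11), O²⁻ (Z=8), N³⁻ (Z=7). The strongest nuclear pull (Si⁴⁺) gives the smallest ion.
Full ascending order: Si⁴⁺ < Al³⁺ < Mg²⁺ < Na⁺ < O²⁻ < N³⁻. Counting from the smallest, position 4 is Na⁺.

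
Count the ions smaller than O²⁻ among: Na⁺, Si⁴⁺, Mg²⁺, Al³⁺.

4

These species are isoelectronic with 10 electrons. The only difference is the number of protons: Si⁴⁺ (Z=14), Al³⁺ (Z=13), Mg²⁺ (Z=12), Na⁺ (Z=11), O²⁻ (Z=8). The strongest nuclear pull (Si⁴⁺) gives the smallest ion.
Placing each against O²⁻: smaller — Si⁴⁺, Al³⁺, Mg²⁺, Na⁺; larger — none. That's 4.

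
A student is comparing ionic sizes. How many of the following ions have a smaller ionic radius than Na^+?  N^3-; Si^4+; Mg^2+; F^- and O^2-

These species are isoelectronic with 10 electrons. The only difference is the number of protons: Si^4+ (Z=14), Mg^2+ (Z=12), Na^+ (Z=11), F^- (Z=9), O^2- (Z=8), N^3- (Z=7). The strongest nuclear pull (Si^4+) gives the smallest ion.
Ordering all of them (including Na^+) by radius gives Si^4+ < Mg^2+ < Na^+ < F^- < O^2- < N^3-. Count: 2.

2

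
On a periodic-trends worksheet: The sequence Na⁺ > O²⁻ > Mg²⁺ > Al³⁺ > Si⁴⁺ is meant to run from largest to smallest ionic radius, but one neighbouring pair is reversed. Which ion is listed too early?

Na⁺

Compare adjacent ions: both have 10 electrons but Z(Na)=11 > Z(O)=8, so Na⁺ should be the smaller of the two — yet in this decreasing list Na⁺ sits before O²⁻. Nothing else is reversed, so Na⁺ should move one place to the right.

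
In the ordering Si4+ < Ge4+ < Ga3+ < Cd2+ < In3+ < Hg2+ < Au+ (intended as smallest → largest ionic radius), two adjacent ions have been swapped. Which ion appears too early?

Check each adjacent pair. Cd2+ and In3+ are reversed: they are isoelectronic (46 e⁻) and In has more protons than Cd (49 vs 48), making In3+ smaller. No other neighbouring pair contradicts the periodic trends, so Cd2+ is the ion listed too early.

Cd2+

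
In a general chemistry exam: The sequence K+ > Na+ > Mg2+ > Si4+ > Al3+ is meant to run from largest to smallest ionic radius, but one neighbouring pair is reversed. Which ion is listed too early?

Check each adjacent pair. Si4+ and Al3+ are reversed: Si4+ and Al3+ share 10 electrons; the higher nuclear charge on Si (Z=14) contracts it more, so Si4+ < Al3+. No other neighbouring pair contradicts the periodic trends, so Si4+ is the ion listed too early.

Si4+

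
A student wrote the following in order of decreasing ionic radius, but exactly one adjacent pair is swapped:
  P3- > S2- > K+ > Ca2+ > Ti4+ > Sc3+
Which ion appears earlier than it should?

Ti4+

Compare adjacent ions: both have 18 electrons but Z(Ti)=22 > Z(Sc)=21, so Ti4+ should be the smaller of the two — yet in this decreasing list Ti4+ sits before Sc3+. Nothing else is reversed, so Ti4+ should move one place to the right.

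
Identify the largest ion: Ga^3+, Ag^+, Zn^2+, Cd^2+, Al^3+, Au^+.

Work out protons and electrons: Al^3+ has 10 e⁻ (Z=13), Ga^3+ has 28 e⁻ (Z=31), Zn^2+ has 28 e⁻ (Z=30), Cd^2+ has 46 e⁻ (Z=48), Ag^+ has 46 e⁻ (Z=47), Au^+ has 78 e⁻ (Z=79). Al^3+ < Ga^3+ (same group, period 3 vs 4); Ga^3+ < Zn^2+ (both 28 e⁻, Z=31>30); Zn^2+ < Cd^2+ (same group, 1 shell fewer); Cd^2+ < Ag^+ (isoelectronic, higher Z=48 is smaller); Ag^+ < Au^+ (same group, 1 shell fewer).

Au^+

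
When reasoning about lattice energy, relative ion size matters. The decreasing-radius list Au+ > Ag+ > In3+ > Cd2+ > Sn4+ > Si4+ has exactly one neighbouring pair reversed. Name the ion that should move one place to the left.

The pair In3+, Cd2+ is the wrong way round — they are isoelectronic (46 e⁻) and In has more protons than Cd (49 vs 48), making In3+ smaller. All other adjacent pairs agree with periodic trends, so Cd2+ is the misplaced ion.

Cd2+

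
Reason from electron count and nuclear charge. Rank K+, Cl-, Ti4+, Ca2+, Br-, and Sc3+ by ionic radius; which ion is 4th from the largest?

Electron counts and nuclear charges: Ti4+ (Z=22, 18 e⁻), Sc3+ (Z=21, 18 e⁻), Ca2+ (Z=20, 18 e⁻), K+ (Z=19, 18 e⁻), Cl- (Z=17, 18 e⁻), Br- (Z=35, 36 e⁻). Ti4+ < Sc3+ (both 18 e⁻, Z=22>21); Sc3+ < Ca2+ (isoelectronic, higher Z=21 is smaller); Ca2+ < K+ (both 18 e⁻, Z=20>19); K+ < Cl- (both 18 e⁻, Z=19>17); Cl- < Br- (same group, period 3 vs 4).
So the order is Ti4+ < Sc3+ < Ca2+ < K+ < Cl- < Br-; the 4th-largest ion is Ca2+.

Ca2+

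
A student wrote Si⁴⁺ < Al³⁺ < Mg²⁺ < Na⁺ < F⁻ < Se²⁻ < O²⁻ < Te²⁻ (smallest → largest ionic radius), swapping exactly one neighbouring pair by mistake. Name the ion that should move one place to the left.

O²⁻

The pair Se²⁻, O²⁻ is the wrong way round — both in group 16 with the same charge; O²⁻ (period 2) has the smaller radius. All other adjacent pairs agree with periodic trends, so O²⁻ is the misplaced ion.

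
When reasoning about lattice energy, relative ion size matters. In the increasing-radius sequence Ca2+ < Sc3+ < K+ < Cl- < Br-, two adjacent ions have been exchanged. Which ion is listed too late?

Scanning neighbour by neighbour, only Ca2+/Sc3+ violates a trend: they are isoelectronic (18 e⁻) and Sc has more protons than Ca (21 vs 20), making Sc3+ smaller. That makes Sc3+ the one sitting a position late relative to where it belongs.

Sc3+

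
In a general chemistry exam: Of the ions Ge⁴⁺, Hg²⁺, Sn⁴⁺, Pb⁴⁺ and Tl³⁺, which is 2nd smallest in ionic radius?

Sn⁴⁺

Ge⁴⁺ (Z=32, 28 e⁻), Sn⁴⁺ (Z=50, 46 e⁻), Pb⁴⁺ (Z=82, 78 e⁻), Tl³⁺ (Z=81, 78 e⁻), Hg²⁺ (Z=80, 78 e⁻). Ge⁴⁺ < Sn⁴⁺ (same group, 1 shell fewer); Sn⁴⁺ < Pb⁴⁺ (same group, period 5 vs 6); Pb⁴⁺ < Tl³⁺ (both 78 e⁻, Z=82>81); Tl³⁺ < Hg²⁺ (both 78 e⁻, Z=81>80).
So the order is Ge⁴⁺ < Sn⁴⁺ < Pb⁴⁺ < Tl³⁺ < Hg²⁺; the 2nd-smallest ion is Sn⁴⁺.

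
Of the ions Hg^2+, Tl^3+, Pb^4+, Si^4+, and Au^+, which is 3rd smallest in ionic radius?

Tl^3+

First list Z and electron count for each: Si^4+: 10 e⁻, Z=14, Pb^4+: 78 e⁻, Z=82, Tl^3+: 78 e⁻, Z=81, Hg^2+: 78 e⁻, Z=80, Au^+: 78 e⁻, Z=79. Si^4+ < Pb^4+ (same group, period 3 vs 6); Pb^4+ < Tl^3+ (both 78 e⁻, Z=82>81); Tl^3+ < Hg^2+ (both 78 e⁻, Z=81>80); Hg^2+ < Au^+ (both 78 e⁻, Z=80>79).
Full ascending order: Si^4+ < Pb^4+ < Tl^3+ < Hg^2+ < Au^+. Counting from the smallest, position 3 is Tl^3+.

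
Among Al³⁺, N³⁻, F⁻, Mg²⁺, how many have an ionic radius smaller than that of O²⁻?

3

All of these have 10 electrons (isoelectronic). With the same electron cloud, the ion with the most protons pulls it in tightest. Nuclear charges: Al³⁺ (Z=13), Mg²⁺ (Z=12), F⁻ (Z=9), O²⁻ (Z=8), N³⁻ (Z=7). Highest Z is smallest.
Relative to O²⁻, the ions that are smaller are Al³⁺, Mg²⁺, F⁻. Count: 3.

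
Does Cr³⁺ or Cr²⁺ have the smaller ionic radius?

Cr³⁺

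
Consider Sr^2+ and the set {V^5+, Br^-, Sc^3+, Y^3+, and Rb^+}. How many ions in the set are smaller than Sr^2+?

3

Tabulating Z and e⁻: V^5+: 18 e⁻, Z=23, Sc^3+: 18 e⁻, Z=21, Y^3+: 36 e⁻, Z=39, Sr^2+: 36 e⁻, Z=38, Rb^+: 36 e⁻, Z=37, Br^-: 36 e⁻, Z=35. V^5+ < Sc^3+ (both 18 e⁻, Z=23>21); Sc^3+ < Y^3+ (same group, period 4 vs 5); Y^3+ < Sr^2+ (both 36 e⁻, Z=39>38); Sr^2+ < Rb^+ (both 36 e⁻, Z=38>37); Rb^+ < Br^- (isoelectronic, higher Z=37 is smaller).
Placing each against Sr^2+: smaller — V^5+, Sc^3+, Y^3+; larger — Rb^+, Br^-. So 3 are smaller.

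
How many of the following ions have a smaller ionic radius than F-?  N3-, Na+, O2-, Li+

2

Tabulating Z and e⁻: Li+ has 2 e⁻ (Z=3), Na+ has 10 e⁻ (Z=11), F- has 10 e⁻ (Z=9), O2- has 10 e⁻ (Z=8), N3- has 10 e⁻ (Z=7). Li+ < Na+ (same group, 1 shell fewer); Na+ < F- (both 10 e⁻, Z=11>9); F- < O2- (both 10 e⁻, Z=9>8); O2- < N3- (both 10 e⁻, Z=8>7).
Ordering all of them (including F-) by radius gives Li+ < Na+ < F- < O2- < N3-. That's 2.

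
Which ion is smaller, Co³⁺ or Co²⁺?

Co³⁺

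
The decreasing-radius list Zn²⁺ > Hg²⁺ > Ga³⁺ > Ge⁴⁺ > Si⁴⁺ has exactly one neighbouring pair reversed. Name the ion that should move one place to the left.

Hg²⁺

The pair Zn²⁺, Hg²⁺ is the wrong way round — Zn²⁺ and Hg²⁺ are in one column with the same charge; the lighter period-4 ion has 2 fewer shells and is smaller. All other adjacent pairs agree with periodic trends, so Hg²⁺ is the misplaced ion.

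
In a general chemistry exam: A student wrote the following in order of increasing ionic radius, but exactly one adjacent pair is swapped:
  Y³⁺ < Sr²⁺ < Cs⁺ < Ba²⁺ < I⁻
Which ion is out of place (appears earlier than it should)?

Cs⁺

The pair Cs⁺, Ba²⁺ is the wrong way round — both have 54 electrons but Z(Ba)=56 > Z(Cs)=55, so Ba²⁺ should be the smaller of the two. All other adjacent pairs agree with periodic trends, so Cs⁺ is the misplaced ion.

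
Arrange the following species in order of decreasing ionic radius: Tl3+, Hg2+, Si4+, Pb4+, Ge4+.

Hg2+ > Tl3+ > Pb4+ > Ge4+ > Si4+

First list Z and electron count for each: Si4+: 10 e⁻, Z=14, Ge4+: 28 e⁻, Z=32, Pb4+: 78 e⁻, Z=82, Tl3+: 78 e⁻, Z=81, Hg2+: 78 e⁻, Z=80. Si4+ < Ge4+ (same group, 1 shell fewer); Ge4+ < Pb4+ (same group, 2 shells fewer); Pb4+ < Tl3+ (isoelectronic, higher Z=82 is smaller); Tl3+ < Hg2+ (both 78 e⁻, Z=81>80).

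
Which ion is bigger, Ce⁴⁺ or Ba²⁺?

Ba²⁺

These species are isoelectronic with 54 electrons. The only difference is the number of protons: Ce⁴⁺ (Z=58), Ba²⁺ (Z=56). The strongest nuclear pull (Ce⁴⁺) gives the smallest ion.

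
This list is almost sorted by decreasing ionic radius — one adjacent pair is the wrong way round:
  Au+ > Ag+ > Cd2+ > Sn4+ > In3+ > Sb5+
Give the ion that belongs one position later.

The pair Sn4+, In3+ is the wrong way round — they are isoelectronic (46 e⁻) and Sn has more protons than In (50 vs 49), making Sn4+ smaller. All other adjacent pairs agree with periodic trends, so Sn4+ is the misplaced ion.

Sn4+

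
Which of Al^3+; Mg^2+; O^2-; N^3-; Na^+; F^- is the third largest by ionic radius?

F^-

Isoelectronic series (10 e⁻ each). Size is set by nuclear charge: more protons means a smaller ion. Al^3+ (Z=13), Mg^2+ (Z=12), Na^+ (Z=11), F^- (Z=9), O^2- (Z=8), N^3- (Z=7).
So the order is Al^3+ < Mg^2+ < Na^+ < F^- < O^2- < N^3-; the 3rd-largest ion is F^-.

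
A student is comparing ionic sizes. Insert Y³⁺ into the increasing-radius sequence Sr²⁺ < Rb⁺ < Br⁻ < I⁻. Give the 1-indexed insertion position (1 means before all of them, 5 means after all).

1

First list Z and electron count for each: Y³⁺: 36 e⁻, Z=39, Sr²⁺: 36 e⁻, Z=38, Rb⁺: 36 e⁻, Z=37, Br⁻: 36 e⁻, Z=35, I⁻: 54 e⁻, Z=53. Y³⁺ < Sr²⁺ (isoelectronic, higher Z=39 is smaller); Sr²⁺ < Rb⁺ (isoelectronic, higher Z=38 is smaller); Rb⁺ < Br⁻ (isoelectronic, higher Z=37 is smaller); Br⁻ < I⁻ (same group, period 4 vs 5).
Putting Y³⁺ in gives Y³⁺ < Sr²⁺ < Rb⁺ < Br⁻ < I⁻; it lands at slot 1.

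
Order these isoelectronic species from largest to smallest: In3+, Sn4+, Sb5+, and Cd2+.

All of these have 46 electrons (isoelectronic). With the same electron cloud, the ion with the most protons pulls it in tightest. Nuclear charges: Sb5+ (Z=51), Sn4+ (Z=50), In3+ (Z=49), Cd2+ (Z=48). Highest Z is smallest.

Cd2+ > In3+ > Sn4+ > Sb5+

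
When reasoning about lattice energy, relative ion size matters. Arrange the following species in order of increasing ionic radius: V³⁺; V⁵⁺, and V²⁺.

V⁵⁺ < V³⁺ < V²⁺

Same element, different charge: the more highly charged cation has fewer electrons and a greater effective nuclear charge per electron, making V⁵⁺ the smallest.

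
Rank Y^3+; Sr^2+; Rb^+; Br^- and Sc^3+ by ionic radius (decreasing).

First list Z and electron count for each: Sc^3+ has 18 e⁻ (Z=21), Y^3+ has 36 e⁻ (Z=39), Sr^2+ has 36 e⁻ (Z=38), Rb^+ has 36 e⁻ (Z=37), Br^- has 36 e⁻ (Z=35). Sc^3+ < Y^3+ (same group, 1 shell fewer); Y^3+ < Sr^2+ (isoelectronic, higher Z=39 is smaller); Sr^2+ < Rb^+ (both 36 e⁻, Z=38>37); Rb^+ < Br^- (both 36 e⁻, Z=37>35).

Br^- > Rb^+ > Sr^2+ > Y^3+ > Sc^3+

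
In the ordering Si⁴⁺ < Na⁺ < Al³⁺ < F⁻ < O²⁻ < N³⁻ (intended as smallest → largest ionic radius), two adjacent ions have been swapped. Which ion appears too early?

Na⁺

Compare adjacent ions: they are isoelectronic (10 e⁻) and Al has more protons than Na (13 vs 11), making Al³⁺ smaller — yet in this increasing list Na⁺ sits before Al³⁺. Nothing else is reversed, so Na⁺ should move one place to the right.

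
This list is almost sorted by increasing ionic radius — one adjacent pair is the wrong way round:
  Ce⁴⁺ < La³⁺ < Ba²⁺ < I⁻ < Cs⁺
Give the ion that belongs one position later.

Scanning neighbour by neighbour, only I⁻/Cs⁺ violates a trend: Cs⁺ and I⁻ share 54 electrons; the higher nuclear charge on Cs (Z=55) contracts it more, so Cs⁺ < I⁻. That makes I⁻ the one sitting a position early relative to where it belongs.

I⁻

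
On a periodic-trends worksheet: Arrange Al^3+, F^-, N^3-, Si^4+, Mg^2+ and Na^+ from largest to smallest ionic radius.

N^3- > F^- > Na^+ > Mg^2+ > Al^3+ > Si^4+

All of these have 10 electrons (isoelectronic). With the same electron cloud, the ion with the most protons pulls it in tightest. Nuclear charges: Si^4+ (Z=14), Al^3+ (Z=13), Mg^2+ (Z=12), Na^+ (Z=11), F^- (Z=9), N^3- (Z=7). Highest Z is smallest.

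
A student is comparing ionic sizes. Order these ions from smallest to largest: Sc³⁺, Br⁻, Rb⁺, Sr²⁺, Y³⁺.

Sc³⁺ < Y³⁺ < Sr²⁺ < Rb⁺ < Br⁻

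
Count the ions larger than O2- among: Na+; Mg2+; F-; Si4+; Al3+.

0

All of these have 10 electrons (isoelectronic). With the same electron cloud, the ion with the most protons pulls it in tightest. Nuclear charges: Si4+ (Z=14), Al3+ (Z=13), Mg2+ (Z=12), Na+ (Z=11), F- (Z=9), O2- (Z=8). Highest Z is smallest.
Overall: Si4+ < Al3+ < Mg2+ < Na+ < F- < O2-. O2- has 5 below it and 0 above. Count: 0.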